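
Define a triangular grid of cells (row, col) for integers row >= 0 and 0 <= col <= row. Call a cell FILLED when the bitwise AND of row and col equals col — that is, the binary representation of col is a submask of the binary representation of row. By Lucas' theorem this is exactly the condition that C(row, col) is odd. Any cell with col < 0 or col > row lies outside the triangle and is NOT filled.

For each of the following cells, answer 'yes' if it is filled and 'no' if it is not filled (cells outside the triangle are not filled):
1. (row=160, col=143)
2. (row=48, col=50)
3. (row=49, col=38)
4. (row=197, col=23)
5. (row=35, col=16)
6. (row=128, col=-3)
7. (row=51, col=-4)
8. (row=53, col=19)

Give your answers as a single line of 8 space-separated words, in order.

(160,143): row=0b10100000, col=0b10001111, row AND col = 0b10000000 = 128; 128 != 143 -> empty
(48,50): col outside [0, 48] -> not filled
(49,38): row=0b110001, col=0b100110, row AND col = 0b100000 = 32; 32 != 38 -> empty
(197,23): row=0b11000101, col=0b10111, row AND col = 0b101 = 5; 5 != 23 -> empty
(35,16): row=0b100011, col=0b10000, row AND col = 0b0 = 0; 0 != 16 -> empty
(128,-3): col outside [0, 128] -> not filled
(51,-4): col outside [0, 51] -> not filled
(53,19): row=0b110101, col=0b10011, row AND col = 0b10001 = 17; 17 != 19 -> empty

Answer: no no no no no no no no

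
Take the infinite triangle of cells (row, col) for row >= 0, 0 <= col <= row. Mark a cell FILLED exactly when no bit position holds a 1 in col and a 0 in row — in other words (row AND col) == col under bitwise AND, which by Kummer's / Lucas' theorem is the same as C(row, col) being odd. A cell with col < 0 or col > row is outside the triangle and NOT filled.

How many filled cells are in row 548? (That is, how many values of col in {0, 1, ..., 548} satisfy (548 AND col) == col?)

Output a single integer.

548 in binary = 1000100100
popcount(548) = number of 1-bits in 1000100100 = 3
A col c satisfies (548 AND c) == c iff every set bit of c is also set in 548; each of the 3 set bits of 548 can independently be on or off in c.
count = 2^3 = 8

Answer: 8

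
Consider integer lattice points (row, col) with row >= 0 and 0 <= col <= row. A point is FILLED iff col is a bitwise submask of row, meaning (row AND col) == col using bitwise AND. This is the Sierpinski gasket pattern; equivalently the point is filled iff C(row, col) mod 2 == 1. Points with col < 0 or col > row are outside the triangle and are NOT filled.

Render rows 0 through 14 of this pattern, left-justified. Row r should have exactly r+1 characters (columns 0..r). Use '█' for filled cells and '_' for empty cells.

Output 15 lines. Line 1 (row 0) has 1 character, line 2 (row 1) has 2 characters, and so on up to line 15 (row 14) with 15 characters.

r0=0: █
r1=1: ██
r2=10: █_█
r3=11: ████
r4=100: █___█
r5=101: ██__██
r6=110: █_█_█_█
r7=111: ████████
r8=1000: █_______█
r9=1001: ██______██
r10=1010: █_█_____█_█
r11=1011: ████____████
r12=1100: █___█___█___█
r13=1101: ██__██__██__██
r14=1110: █_█_█_█_█_█_█_█

Answer: █
██
█_█
████
█___█
██__██
█_█_█_█
████████
█_______█
██______██
█_█_____█_█
████____████
█___█___█___█
██__██__██__██
█_█_█_█_█_█_█_█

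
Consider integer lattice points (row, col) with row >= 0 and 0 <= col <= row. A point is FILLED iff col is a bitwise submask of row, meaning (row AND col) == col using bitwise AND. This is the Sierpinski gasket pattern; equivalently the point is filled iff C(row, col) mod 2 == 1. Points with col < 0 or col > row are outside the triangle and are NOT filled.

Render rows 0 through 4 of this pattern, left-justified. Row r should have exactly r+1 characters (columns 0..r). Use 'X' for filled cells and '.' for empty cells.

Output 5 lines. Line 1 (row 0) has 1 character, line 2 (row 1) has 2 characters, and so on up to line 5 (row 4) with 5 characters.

Answer: X
XX
X.X
XXXX
X...X

Derivation:
r0=0: X
r1=1: XX
r2=10: X.X
r3=11: XXXX
r4=100: X...X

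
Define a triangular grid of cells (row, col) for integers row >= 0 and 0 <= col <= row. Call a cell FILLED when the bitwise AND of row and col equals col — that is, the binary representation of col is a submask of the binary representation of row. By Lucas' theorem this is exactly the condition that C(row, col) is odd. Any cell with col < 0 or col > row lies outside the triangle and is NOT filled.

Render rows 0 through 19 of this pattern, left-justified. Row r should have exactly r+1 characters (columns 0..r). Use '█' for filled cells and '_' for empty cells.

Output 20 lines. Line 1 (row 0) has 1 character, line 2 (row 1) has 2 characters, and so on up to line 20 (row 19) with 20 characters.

r0=0: █
r1=1: ██
r2=10: █_█
r3=11: ████
r4=100: █___█
r5=101: ██__██
r6=110: █_█_█_█
r7=111: ████████
r8=1000: █_______█
r9=1001: ██______██
r10=1010: █_█_____█_█
r11=1011: ████____████
r12=1100: █___█___█___█
r13=1101: ██__██__██__██
r14=1110: █_█_█_█_█_█_█_█
r15=1111: ████████████████
r16=10000: █_______________█
r17=10001: ██______________██
r18=10010: █_█_____________█_█
r19=10011: ████____________████

Answer: █
██
█_█
████
█___█
██__██
█_█_█_█
████████
█_______█
██______██
█_█_____█_█
████____████
█___█___█___█
██__██__██__██
█_█_█_█_█_█_█_█
████████████████
█_______________█
██______________██
█_█_____________█_█
████____________████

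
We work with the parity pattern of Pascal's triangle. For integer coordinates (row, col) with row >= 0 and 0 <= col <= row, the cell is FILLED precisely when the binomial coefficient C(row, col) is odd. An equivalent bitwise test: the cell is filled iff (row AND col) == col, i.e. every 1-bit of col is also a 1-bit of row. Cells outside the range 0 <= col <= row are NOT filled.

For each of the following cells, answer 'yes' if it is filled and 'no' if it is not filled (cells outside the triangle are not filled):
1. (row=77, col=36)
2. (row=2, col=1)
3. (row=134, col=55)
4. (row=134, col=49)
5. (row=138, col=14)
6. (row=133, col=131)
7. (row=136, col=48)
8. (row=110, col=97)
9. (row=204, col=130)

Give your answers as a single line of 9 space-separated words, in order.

Answer: no no no no no no no no no

Derivation:
(77,36): row=0b1001101, col=0b100100, row AND col = 0b100 = 4; 4 != 36 -> empty
(2,1): row=0b10, col=0b1, row AND col = 0b0 = 0; 0 != 1 -> empty
(134,55): row=0b10000110, col=0b110111, row AND col = 0b110 = 6; 6 != 55 -> empty
(134,49): row=0b10000110, col=0b110001, row AND col = 0b0 = 0; 0 != 49 -> empty
(138,14): row=0b10001010, col=0b1110, row AND col = 0b1010 = 10; 10 != 14 -> empty
(133,131): row=0b10000101, col=0b10000011, row AND col = 0b10000001 = 129; 129 != 131 -> empty
(136,48): row=0b10001000, col=0b110000, row AND col = 0b0 = 0; 0 != 48 -> empty
(110,97): row=0b1101110, col=0b1100001, row AND col = 0b1100000 = 96; 96 != 97 -> empty
(204,130): row=0b11001100, col=0b10000010, row AND col = 0b10000000 = 128; 128 != 130 -> empty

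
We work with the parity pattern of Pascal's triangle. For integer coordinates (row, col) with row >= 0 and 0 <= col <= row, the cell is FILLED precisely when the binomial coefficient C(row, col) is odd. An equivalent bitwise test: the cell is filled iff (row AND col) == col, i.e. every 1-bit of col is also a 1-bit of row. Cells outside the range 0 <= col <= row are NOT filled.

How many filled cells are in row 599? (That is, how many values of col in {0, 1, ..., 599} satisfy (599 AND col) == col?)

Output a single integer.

599 in binary = 1001010111
popcount(599) = number of 1-bits in 1001010111 = 6
A col c satisfies (599 AND c) == c iff every set bit of c is also set in 599; each of the 6 set bits of 599 can independently be on or off in c.
count = 2^6 = 64

Answer: 64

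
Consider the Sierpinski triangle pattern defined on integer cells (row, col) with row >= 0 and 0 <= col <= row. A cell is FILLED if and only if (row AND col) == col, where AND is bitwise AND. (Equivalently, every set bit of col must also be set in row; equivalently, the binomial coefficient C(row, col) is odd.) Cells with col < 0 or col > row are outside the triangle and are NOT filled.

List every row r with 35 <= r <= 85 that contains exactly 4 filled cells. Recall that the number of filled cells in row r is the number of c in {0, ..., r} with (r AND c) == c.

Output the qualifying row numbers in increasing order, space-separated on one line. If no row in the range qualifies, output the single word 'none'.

Row r has 2^popcount(r) filled cells, so we need popcount(r) = log2(4) = 2.
Scan r = 35..85 and keep those with exactly 2 one-bits:
r=35=100011 popcount=3 -> skip
r=36=100100 popcount=2 -> KEEP
r=37=100101 popcount=3 -> skip
r=38=100110 popcount=3 -> skip
r=39=100111 popcount=4 -> skip
r=40=101000 popcount=2 -> KEEP
r=41=101001 popcount=3 -> skip
r=42=101010 popcount=3 -> skip
r=43=101011 popcount=4 -> skip
r=44=101100 popcount=3 -> skip
r=45=101101 popcount=4 -> skip
r=46=101110 popcount=4 -> skip
r=47=101111 popcount=5 -> skip
r=48=110000 popcount=2 -> KEEP
r=49=110001 popcount=3 -> skip
r=50=110010 popcount=3 -> skip
r=51=110011 popcount=4 -> skip
r=52=110100 popcount=3 -> skip
r=53=110101 popcount=4 -> skip
r=54=110110 popcount=4 -> skip
r=55=110111 popcount=5 -> skip
r=56=111000 popcount=3 -> skip
r=57=111001 popcount=4 -> skip
r=58=111010 popcount=4 -> skip
r=59=111011 popcount=5 -> skip
r=60=111100 popcount=4 -> skip
r=61=111101 popcount=5 -> skip
r=62=111110 popcount=5 -> skip
r=63=111111 popcount=6 -> skip
r=64=1000000 popcount=1 -> skip
r=65=1000001 popcount=2 -> KEEP
r=66=1000010 popcount=2 -> KEEP
r=67=1000011 popcount=3 -> skip
r=68=1000100 popcount=2 -> KEEP
r=69=1000101 popcount=3 -> skip
r=70=1000110 popcount=3 -> skip
r=71=1000111 popcount=4 -> skip
r=72=1001000 popcount=2 -> KEEP
r=73=1001001 popcount=3 -> skip
r=74=1001010 popcount=3 -> skip
r=75=1001011 popcount=4 -> skip
r=76=1001100 popcount=3 -> skip
r=77=1001101 popcount=4 -> skip
r=78=1001110 popcount=4 -> skip
r=79=1001111 popcount=5 -> skip
r=80=1010000 popcount=2 -> KEEP
r=81=1010001 popcount=3 -> skip
r=82=1010010 popcount=3 -> skip
r=83=1010011 popcount=4 -> skip
r=84=1010100 popcount=3 -> skip
r=85=1010101 popcount=4 -> skip
Kept rows: 36 40 48 65 66 68 72 80

Answer: 36 40 48 65 66 68 72 80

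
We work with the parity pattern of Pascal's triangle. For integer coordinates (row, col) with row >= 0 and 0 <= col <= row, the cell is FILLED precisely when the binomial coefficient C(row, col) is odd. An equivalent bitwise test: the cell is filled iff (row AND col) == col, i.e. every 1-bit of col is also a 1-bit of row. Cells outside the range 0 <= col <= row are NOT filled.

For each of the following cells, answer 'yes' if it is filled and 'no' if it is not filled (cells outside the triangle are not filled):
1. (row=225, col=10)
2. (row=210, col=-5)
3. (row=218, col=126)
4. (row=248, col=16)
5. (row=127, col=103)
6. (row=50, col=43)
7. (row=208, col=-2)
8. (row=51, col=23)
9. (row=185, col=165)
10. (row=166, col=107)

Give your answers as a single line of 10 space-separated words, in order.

(225,10): row=0b11100001, col=0b1010, row AND col = 0b0 = 0; 0 != 10 -> empty
(210,-5): col outside [0, 210] -> not filled
(218,126): row=0b11011010, col=0b1111110, row AND col = 0b1011010 = 90; 90 != 126 -> empty
(248,16): row=0b11111000, col=0b10000, row AND col = 0b10000 = 16; 16 == 16 -> filled
(127,103): row=0b1111111, col=0b1100111, row AND col = 0b1100111 = 103; 103 == 103 -> filled
(50,43): row=0b110010, col=0b101011, row AND col = 0b100010 = 34; 34 != 43 -> empty
(208,-2): col outside [0, 208] -> not filled
(51,23): row=0b110011, col=0b10111, row AND col = 0b10011 = 19; 19 != 23 -> empty
(185,165): row=0b10111001, col=0b10100101, row AND col = 0b10100001 = 161; 161 != 165 -> empty
(166,107): row=0b10100110, col=0b1101011, row AND col = 0b100010 = 34; 34 != 107 -> empty

Answer: no no no yes yes no no no no no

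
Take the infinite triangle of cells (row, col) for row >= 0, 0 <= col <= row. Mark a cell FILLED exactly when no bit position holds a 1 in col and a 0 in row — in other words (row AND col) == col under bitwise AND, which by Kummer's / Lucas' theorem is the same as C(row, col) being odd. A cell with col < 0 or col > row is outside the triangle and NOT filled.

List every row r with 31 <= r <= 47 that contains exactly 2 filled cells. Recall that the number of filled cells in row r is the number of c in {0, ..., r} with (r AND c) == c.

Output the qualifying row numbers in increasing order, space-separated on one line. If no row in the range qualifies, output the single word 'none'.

Row r has 2^popcount(r) filled cells, so we need popcount(r) = log2(2) = 1.
Scan r = 31..47 and keep those with exactly 1 one-bits:
r=31=11111 popcount=5 -> skip
r=32=100000 popcount=1 -> KEEP
r=33=100001 popcount=2 -> skip
r=34=100010 popcount=2 -> skip
r=35=100011 popcount=3 -> skip
r=36=100100 popcount=2 -> skip
r=37=100101 popcount=3 -> skip
r=38=100110 popcount=3 -> skip
r=39=100111 popcount=4 -> skip
r=40=101000 popcount=2 -> skip
r=41=101001 popcount=3 -> skip
r=42=101010 popcount=3 -> skip
r=43=101011 popcount=4 -> skip
r=44=101100 popcount=3 -> skip
r=45=101101 popcount=4 -> skip
r=46=101110 popcount=4 -> skip
r=47=101111 popcount=5 -> skip
Kept rows: 32

Answer: 32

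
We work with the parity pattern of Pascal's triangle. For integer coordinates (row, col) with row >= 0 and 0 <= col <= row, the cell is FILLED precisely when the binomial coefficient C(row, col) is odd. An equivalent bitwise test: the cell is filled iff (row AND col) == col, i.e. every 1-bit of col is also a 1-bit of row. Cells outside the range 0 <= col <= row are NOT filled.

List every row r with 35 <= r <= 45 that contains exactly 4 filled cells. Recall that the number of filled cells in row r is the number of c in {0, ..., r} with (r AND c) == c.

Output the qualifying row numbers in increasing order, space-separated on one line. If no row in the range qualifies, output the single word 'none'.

Row r has 2^popcount(r) filled cells, so we need popcount(r) = log2(4) = 2.
Scan r = 35..45 and keep those with exactly 2 one-bits:
r=35=100011 popcount=3 -> skip
r=36=100100 popcount=2 -> KEEP
r=37=100101 popcount=3 -> skip
r=38=100110 popcount=3 -> skip
r=39=100111 popcount=4 -> skip
r=40=101000 popcount=2 -> KEEP
r=41=101001 popcount=3 -> skip
r=42=101010 popcount=3 -> skip
r=43=101011 popcount=4 -> skip
r=44=101100 popcount=3 -> skip
r=45=101101 popcount=4 -> skip
Kept rows: 36 40

Answer: 36 40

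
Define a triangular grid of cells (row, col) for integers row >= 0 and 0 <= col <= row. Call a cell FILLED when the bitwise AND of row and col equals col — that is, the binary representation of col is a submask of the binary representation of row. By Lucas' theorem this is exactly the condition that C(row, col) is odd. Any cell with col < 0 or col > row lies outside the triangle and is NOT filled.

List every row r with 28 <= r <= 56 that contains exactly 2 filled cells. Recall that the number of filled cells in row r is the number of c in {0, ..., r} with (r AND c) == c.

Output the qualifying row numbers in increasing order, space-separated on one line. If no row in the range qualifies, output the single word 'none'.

Answer: 32

Derivation:
Row r has 2^popcount(r) filled cells, so we need popcount(r) = log2(2) = 1.
Scan r = 28..56 and keep those with exactly 1 one-bits:
r=28=11100 popcount=3 -> skip
r=29=11101 popcount=4 -> skip
r=30=11110 popcount=4 -> skip
r=31=11111 popcount=5 -> skip
r=32=100000 popcount=1 -> KEEP
r=33=100001 popcount=2 -> skip
r=34=100010 popcount=2 -> skip
r=35=100011 popcount=3 -> skip
r=36=100100 popcount=2 -> skip
r=37=100101 popcount=3 -> skip
r=38=100110 popcount=3 -> skip
r=39=100111 popcount=4 -> skip
r=40=101000 popcount=2 -> skip
r=41=101001 popcount=3 -> skip
r=42=101010 popcount=3 -> skip
r=43=101011 popcount=4 -> skip
r=44=101100 popcount=3 -> skip
r=45=101101 popcount=4 -> skip
r=46=101110 popcount=4 -> skip
r=47=101111 popcount=5 -> skip
r=48=110000 popcount=2 -> skip
r=49=110001 popcount=3 -> skip
r=50=110010 popcount=3 -> skip
r=51=110011 popcount=4 -> skip
r=52=110100 popcount=3 -> skip
r=53=110101 popcount=4 -> skip
r=54=110110 popcount=4 -> skip
r=55=110111 popcount=5 -> skip
r=56=111000 popcount=3 -> skip
Kept rows: 32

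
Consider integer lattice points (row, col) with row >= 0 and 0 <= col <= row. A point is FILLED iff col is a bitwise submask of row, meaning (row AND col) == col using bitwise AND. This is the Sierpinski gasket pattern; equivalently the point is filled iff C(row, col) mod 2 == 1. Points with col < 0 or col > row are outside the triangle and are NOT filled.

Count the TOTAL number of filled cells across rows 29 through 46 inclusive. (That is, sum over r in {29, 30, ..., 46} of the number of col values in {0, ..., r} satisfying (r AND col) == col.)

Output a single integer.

Answer: 194

Derivation:
r29=11101 pc4: +16 =16
r30=11110 pc4: +16 =32
r31=11111 pc5: +32 =64
r32=100000 pc1: +2 =66
r33=100001 pc2: +4 =70
r34=100010 pc2: +4 =74
r35=100011 pc3: +8 =82
r36=100100 pc2: +4 =86
r37=100101 pc3: +8 =94
r38=100110 pc3: +8 =102
r39=100111 pc4: +16 =118
r40=101000 pc2: +4 =122
r41=101001 pc3: +8 =130
r42=101010 pc3: +8 =138
r43=101011 pc4: +16 =154
r44=101100 pc3: +8 =162
r45=101101 pc4: +16 =178
r46=101110 pc4: +16 =194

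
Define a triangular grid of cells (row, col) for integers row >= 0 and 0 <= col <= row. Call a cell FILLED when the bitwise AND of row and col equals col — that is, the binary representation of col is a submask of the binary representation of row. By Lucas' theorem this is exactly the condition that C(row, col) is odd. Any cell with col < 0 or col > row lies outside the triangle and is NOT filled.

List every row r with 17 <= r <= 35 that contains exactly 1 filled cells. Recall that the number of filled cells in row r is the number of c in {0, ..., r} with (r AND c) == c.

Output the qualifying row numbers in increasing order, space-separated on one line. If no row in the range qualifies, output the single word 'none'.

Answer: none

Derivation:
Row r has 2^popcount(r) filled cells, so we need popcount(r) = log2(1) = 0.
Scan r = 17..35 and keep those with exactly 0 one-bits:
r=17=10001 popcount=2 -> skip
r=18=10010 popcount=2 -> skip
r=19=10011 popcount=3 -> skip
r=20=10100 popcount=2 -> skip
r=21=10101 popcount=3 -> skip
r=22=10110 popcount=3 -> skip
r=23=10111 popcount=4 -> skip
r=24=11000 popcount=2 -> skip
r=25=11001 popcount=3 -> skip
r=26=11010 popcount=3 -> skip
r=27=11011 popcount=4 -> skip
r=28=11100 popcount=3 -> skip
r=29=11101 popcount=4 -> skip
r=30=11110 popcount=4 -> skip
r=31=11111 popcount=5 -> skip
r=32=100000 popcount=1 -> skip
r=33=100001 popcount=2 -> skip
r=34=100010 popcount=2 -> skip
r=35=100011 popcount=3 -> skip
Kept rows: none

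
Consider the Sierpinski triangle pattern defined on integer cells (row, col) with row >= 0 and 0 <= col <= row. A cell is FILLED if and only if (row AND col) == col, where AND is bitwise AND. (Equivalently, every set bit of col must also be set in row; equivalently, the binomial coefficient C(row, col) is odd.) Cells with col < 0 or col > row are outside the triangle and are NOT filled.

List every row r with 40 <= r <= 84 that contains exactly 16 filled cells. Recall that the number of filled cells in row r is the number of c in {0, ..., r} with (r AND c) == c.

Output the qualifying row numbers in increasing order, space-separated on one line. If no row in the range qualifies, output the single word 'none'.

Row r has 2^popcount(r) filled cells, so we need popcount(r) = log2(16) = 4.
Scan r = 40..84 and keep those with exactly 4 one-bits:
r=40=101000 popcount=2 -> skip
r=41=101001 popcount=3 -> skip
r=42=101010 popcount=3 -> skip
r=43=101011 popcount=4 -> KEEP
r=44=101100 popcount=3 -> skip
r=45=101101 popcount=4 -> KEEP
r=46=101110 popcount=4 -> KEEP
r=47=101111 popcount=5 -> skip
r=48=110000 popcount=2 -> skip
r=49=110001 popcount=3 -> skip
r=50=110010 popcount=3 -> skip
r=51=110011 popcount=4 -> KEEP
r=52=110100 popcount=3 -> skip
r=53=110101 popcount=4 -> KEEP
r=54=110110 popcount=4 -> KEEP
r=55=110111 popcount=5 -> skip
r=56=111000 popcount=3 -> skip
r=57=111001 popcount=4 -> KEEP
r=58=111010 popcount=4 -> KEEP
r=59=111011 popcount=5 -> skip
r=60=111100 popcount=4 -> KEEP
r=61=111101 popcount=5 -> skip
r=62=111110 popcount=5 -> skip
r=63=111111 popcount=6 -> skip
r=64=1000000 popcount=1 -> skip
r=65=1000001 popcount=2 -> skip
r=66=1000010 popcount=2 -> skip
r=67=1000011 popcount=3 -> skip
r=68=1000100 popcount=2 -> skip
r=69=1000101 popcount=3 -> skip
r=70=1000110 popcount=3 -> skip
r=71=1000111 popcount=4 -> KEEP
r=72=1001000 popcount=2 -> skip
r=73=1001001 popcount=3 -> skip
r=74=1001010 popcount=3 -> skip
r=75=1001011 popcount=4 -> KEEP
r=76=1001100 popcount=3 -> skip
r=77=1001101 popcount=4 -> KEEP
r=78=1001110 popcount=4 -> KEEP
r=79=1001111 popcount=5 -> skip
r=80=1010000 popcount=2 -> skip
r=81=1010001 popcount=3 -> skip
r=82=1010010 popcount=3 -> skip
r=83=1010011 popcount=4 -> KEEP
r=84=1010100 popcount=3 -> skip
Kept rows: 43 45 46 51 53 54 57 58 60 71 75 77 78 83

Answer: 43 45 46 51 53 54 57 58 60 71 75 77 78 83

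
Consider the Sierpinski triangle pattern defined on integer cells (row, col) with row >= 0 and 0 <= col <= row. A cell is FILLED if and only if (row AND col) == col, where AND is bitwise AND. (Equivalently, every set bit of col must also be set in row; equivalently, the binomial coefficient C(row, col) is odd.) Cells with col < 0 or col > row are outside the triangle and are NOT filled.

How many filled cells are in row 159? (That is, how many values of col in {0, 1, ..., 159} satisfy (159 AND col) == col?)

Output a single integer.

159 in binary = 10011111
popcount(159) = number of 1-bits in 10011111 = 6
A col c satisfies (159 AND c) == c iff every set bit of c is also set in 159; each of the 6 set bits of 159 can independently be on or off in c.
count = 2^6 = 64

Answer: 64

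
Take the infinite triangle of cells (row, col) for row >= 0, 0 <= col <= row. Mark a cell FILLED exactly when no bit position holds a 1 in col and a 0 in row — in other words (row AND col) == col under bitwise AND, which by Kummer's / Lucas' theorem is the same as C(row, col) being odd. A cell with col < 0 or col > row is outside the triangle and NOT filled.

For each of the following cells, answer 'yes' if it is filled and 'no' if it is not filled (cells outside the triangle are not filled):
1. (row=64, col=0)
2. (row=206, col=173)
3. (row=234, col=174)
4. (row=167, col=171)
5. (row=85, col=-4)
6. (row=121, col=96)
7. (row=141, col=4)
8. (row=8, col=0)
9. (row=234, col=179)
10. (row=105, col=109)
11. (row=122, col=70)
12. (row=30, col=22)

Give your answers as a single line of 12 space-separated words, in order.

(64,0): row=0b1000000, col=0b0, row AND col = 0b0 = 0; 0 == 0 -> filled
(206,173): row=0b11001110, col=0b10101101, row AND col = 0b10001100 = 140; 140 != 173 -> empty
(234,174): row=0b11101010, col=0b10101110, row AND col = 0b10101010 = 170; 170 != 174 -> empty
(167,171): col outside [0, 167] -> not filled
(85,-4): col outside [0, 85] -> not filled
(121,96): row=0b1111001, col=0b1100000, row AND col = 0b1100000 = 96; 96 == 96 -> filled
(141,4): row=0b10001101, col=0b100, row AND col = 0b100 = 4; 4 == 4 -> filled
(8,0): row=0b1000, col=0b0, row AND col = 0b0 = 0; 0 == 0 -> filled
(234,179): row=0b11101010, col=0b10110011, row AND col = 0b10100010 = 162; 162 != 179 -> empty
(105,109): col outside [0, 105] -> not filled
(122,70): row=0b1111010, col=0b1000110, row AND col = 0b1000010 = 66; 66 != 70 -> empty
(30,22): row=0b11110, col=0b10110, row AND col = 0b10110 = 22; 22 == 22 -> filled

Answer: yes no no no no yes yes yes no no no yes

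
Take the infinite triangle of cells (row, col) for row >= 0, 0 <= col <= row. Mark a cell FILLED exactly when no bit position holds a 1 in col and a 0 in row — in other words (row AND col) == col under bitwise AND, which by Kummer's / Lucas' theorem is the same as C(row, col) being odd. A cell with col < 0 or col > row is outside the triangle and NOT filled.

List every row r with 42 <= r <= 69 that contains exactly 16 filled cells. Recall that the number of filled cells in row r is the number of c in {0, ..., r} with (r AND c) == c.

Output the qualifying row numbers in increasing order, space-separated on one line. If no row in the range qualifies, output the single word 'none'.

Row r has 2^popcount(r) filled cells, so we need popcount(r) = log2(16) = 4.
Scan r = 42..69 and keep those with exactly 4 one-bits:
r=42=101010 popcount=3 -> skip
r=43=101011 popcount=4 -> KEEP
r=44=101100 popcount=3 -> skip
r=45=101101 popcount=4 -> KEEP
r=46=101110 popcount=4 -> KEEP
r=47=101111 popcount=5 -> skip
r=48=110000 popcount=2 -> skip
r=49=110001 popcount=3 -> skip
r=50=110010 popcount=3 -> skip
r=51=110011 popcount=4 -> KEEP
r=52=110100 popcount=3 -> skip
r=53=110101 popcount=4 -> KEEP
r=54=110110 popcount=4 -> KEEP
r=55=110111 popcount=5 -> skip
r=56=111000 popcount=3 -> skip
r=57=111001 popcount=4 -> KEEP
r=58=111010 popcount=4 -> KEEP
r=59=111011 popcount=5 -> skip
r=60=111100 popcount=4 -> KEEP
r=61=111101 popcount=5 -> skip
r=62=111110 popcount=5 -> skip
r=63=111111 popcount=6 -> skip
r=64=1000000 popcount=1 -> skip
r=65=1000001 popcount=2 -> skip
r=66=1000010 popcount=2 -> skip
r=67=1000011 popcount=3 -> skip
r=68=1000100 popcount=2 -> skip
r=69=1000101 popcount=3 -> skip
Kept rows: 43 45 46 51 53 54 57 58 60

Answer: 43 45 46 51 53 54 57 58 60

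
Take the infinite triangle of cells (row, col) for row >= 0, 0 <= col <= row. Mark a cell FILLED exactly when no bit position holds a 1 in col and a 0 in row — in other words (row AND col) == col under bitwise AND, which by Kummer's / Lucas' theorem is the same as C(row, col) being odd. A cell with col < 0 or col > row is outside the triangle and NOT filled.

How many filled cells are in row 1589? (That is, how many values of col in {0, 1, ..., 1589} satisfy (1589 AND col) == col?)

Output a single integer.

1589 in binary = 11000110101
popcount(1589) = number of 1-bits in 11000110101 = 6
A col c satisfies (1589 AND c) == c iff every set bit of c is also set in 1589; each of the 6 set bits of 1589 can independently be on or off in c.
count = 2^6 = 64

Answer: 64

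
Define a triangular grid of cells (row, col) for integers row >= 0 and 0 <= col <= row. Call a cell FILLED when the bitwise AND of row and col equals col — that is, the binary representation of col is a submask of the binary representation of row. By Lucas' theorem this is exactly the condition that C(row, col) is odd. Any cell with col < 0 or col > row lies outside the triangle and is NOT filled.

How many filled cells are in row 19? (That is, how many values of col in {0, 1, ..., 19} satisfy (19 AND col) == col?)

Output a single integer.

Answer: 8

Derivation:
19 in binary = 10011
popcount(19) = number of 1-bits in 10011 = 3
A col c satisfies (19 AND c) == c iff every set bit of c is also set in 19; each of the 3 set bits of 19 can independently be on or off in c.
count = 2^3 = 8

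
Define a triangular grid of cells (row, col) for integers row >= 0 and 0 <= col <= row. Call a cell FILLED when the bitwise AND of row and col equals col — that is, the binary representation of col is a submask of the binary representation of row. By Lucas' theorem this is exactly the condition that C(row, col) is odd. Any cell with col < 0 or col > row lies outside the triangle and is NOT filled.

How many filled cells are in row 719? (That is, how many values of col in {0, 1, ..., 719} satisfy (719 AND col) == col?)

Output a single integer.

Answer: 128

Derivation:
719 in binary = 1011001111
popcount(719) = number of 1-bits in 1011001111 = 7
A col c satisfies (719 AND c) == c iff every set bit of c is also set in 719; each of the 7 set bits of 719 can independently be on or off in c.
count = 2^7 = 128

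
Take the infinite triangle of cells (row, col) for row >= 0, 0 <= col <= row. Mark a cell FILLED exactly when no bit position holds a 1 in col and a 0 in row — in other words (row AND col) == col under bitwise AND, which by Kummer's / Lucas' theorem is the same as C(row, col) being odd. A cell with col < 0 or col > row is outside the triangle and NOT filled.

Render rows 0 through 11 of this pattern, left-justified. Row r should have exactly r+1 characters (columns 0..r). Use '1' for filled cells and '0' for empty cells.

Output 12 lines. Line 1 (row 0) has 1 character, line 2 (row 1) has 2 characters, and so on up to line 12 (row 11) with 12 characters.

Answer: 1
11
101
1111
10001
110011
1010101
11111111
100000001
1100000011
10100000101
111100001111

Derivation:
r0=0: 1
r1=1: 11
r2=10: 101
r3=11: 1111
r4=100: 10001
r5=101: 110011
r6=110: 1010101
r7=111: 11111111
r8=1000: 100000001
r9=1001: 1100000011
r10=1010: 10100000101
r11=1011: 111100001111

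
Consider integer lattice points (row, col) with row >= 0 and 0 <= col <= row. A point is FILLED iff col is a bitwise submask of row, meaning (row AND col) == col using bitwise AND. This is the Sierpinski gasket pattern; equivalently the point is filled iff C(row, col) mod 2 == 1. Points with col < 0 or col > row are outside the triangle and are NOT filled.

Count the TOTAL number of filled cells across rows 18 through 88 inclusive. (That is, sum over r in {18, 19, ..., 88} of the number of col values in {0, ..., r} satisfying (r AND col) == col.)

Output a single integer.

r18=10010 pc2: +4 =4
r19=10011 pc3: +8 =12
r20=10100 pc2: +4 =16
r21=10101 pc3: +8 =24
r22=10110 pc3: +8 =32
r23=10111 pc4: +16 =48
r24=11000 pc2: +4 =52
r25=11001 pc3: +8 =60
r26=11010 pc3: +8 =68
r27=11011 pc4: +16 =84
r28=11100 pc3: +8 =92
r29=11101 pc4: +16 =108
r30=11110 pc4: +16 =124
r31=11111 pc5: +32 =156
r32=100000 pc1: +2 =158
r33=100001 pc2: +4 =162
r34=100010 pc2: +4 =166
r35=100011 pc3: +8 =174
r36=100100 pc2: +4 =178
r37=100101 pc3: +8 =186
r38=100110 pc3: +8 =194
r39=100111 pc4: +16 =210
r40=101000 pc2: +4 =214
r41=101001 pc3: +8 =222
r42=101010 pc3: +8 =230
r43=101011 pc4: +16 =246
r44=101100 pc3: +8 =254
r45=101101 pc4: +16 =270
r46=101110 pc4: +16 =286
r47=101111 pc5: +32 =318
r48=110000 pc2: +4 =322
r49=110001 pc3: +8 =330
r50=110010 pc3: +8 =338
r51=110011 pc4: +16 =354
r52=110100 pc3: +8 =362
r53=110101 pc4: +16 =378
r54=110110 pc4: +16 =394
r55=110111 pc5: +32 =426
r56=111000 pc3: +8 =434
r57=111001 pc4: +16 =450
r58=111010 pc4: +16 =466
r59=111011 pc5: +32 =498
r60=111100 pc4: +16 =514
r61=111101 pc5: +32 =546
r62=111110 pc5: +32 =578
r63=111111 pc6: +64 =642
r64=1000000 pc1: +2 =644
r65=1000001 pc2: +4 =648
r66=1000010 pc2: +4 =652
r67=1000011 pc3: +8 =660
r68=1000100 pc2: +4 =664
r69=1000101 pc3: +8 =672
r70=1000110 pc3: +8 =680
r71=1000111 pc4: +16 =696
r72=1001000 pc2: +4 =700
r73=1001001 pc3: +8 =708
r74=1001010 pc3: +8 =716
r75=1001011 pc4: +16 =732
r76=1001100 pc3: +8 =740
r77=1001101 pc4: +16 =756
r78=1001110 pc4: +16 =772
r79=1001111 pc5: +32 =804
r80=1010000 pc2: +4 =808
r81=1010001 pc3: +8 =816
r82=1010010 pc3: +8 =824
r83=1010011 pc4: +16 =840
r84=1010100 pc3: +8 =848
r85=1010101 pc4: +16 =864
r86=1010110 pc4: +16 =880
r87=1010111 pc5: +32 =912
r88=1011000 pc3: +8 =920

Answer: 920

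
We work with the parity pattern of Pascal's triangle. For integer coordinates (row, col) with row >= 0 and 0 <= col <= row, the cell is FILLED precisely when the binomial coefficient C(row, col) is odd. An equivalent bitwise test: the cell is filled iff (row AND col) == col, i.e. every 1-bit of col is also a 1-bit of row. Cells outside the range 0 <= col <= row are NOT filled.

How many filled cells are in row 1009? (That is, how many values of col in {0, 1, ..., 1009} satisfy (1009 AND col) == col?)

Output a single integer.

Answer: 128

Derivation:
1009 in binary = 1111110001
popcount(1009) = number of 1-bits in 1111110001 = 7
A col c satisfies (1009 AND c) == c iff every set bit of c is also set in 1009; each of the 7 set bits of 1009 can independently be on or off in c.
count = 2^7 = 128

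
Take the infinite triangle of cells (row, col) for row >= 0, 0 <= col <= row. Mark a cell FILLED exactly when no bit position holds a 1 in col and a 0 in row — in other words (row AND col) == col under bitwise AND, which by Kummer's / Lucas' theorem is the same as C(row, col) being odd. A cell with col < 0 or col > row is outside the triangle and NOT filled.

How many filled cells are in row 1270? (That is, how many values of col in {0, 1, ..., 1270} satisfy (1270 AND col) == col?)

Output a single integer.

1270 in binary = 10011110110
popcount(1270) = number of 1-bits in 10011110110 = 7
A col c satisfies (1270 AND c) == c iff every set bit of c is also set in 1270; each of the 7 set bits of 1270 can independently be on or off in c.
count = 2^7 = 128

Answer: 128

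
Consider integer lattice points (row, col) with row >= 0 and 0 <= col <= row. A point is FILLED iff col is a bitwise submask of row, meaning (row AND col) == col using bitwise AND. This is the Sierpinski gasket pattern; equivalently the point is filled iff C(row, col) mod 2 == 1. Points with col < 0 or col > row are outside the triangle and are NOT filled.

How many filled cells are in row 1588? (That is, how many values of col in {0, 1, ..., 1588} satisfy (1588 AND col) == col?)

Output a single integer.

Answer: 32

Derivation:
1588 in binary = 11000110100
popcount(1588) = number of 1-bits in 11000110100 = 5
A col c satisfies (1588 AND c) == c iff every set bit of c is also set in 1588; each of the 5 set bits of 1588 can independently be on or off in c.
count = 2^5 = 32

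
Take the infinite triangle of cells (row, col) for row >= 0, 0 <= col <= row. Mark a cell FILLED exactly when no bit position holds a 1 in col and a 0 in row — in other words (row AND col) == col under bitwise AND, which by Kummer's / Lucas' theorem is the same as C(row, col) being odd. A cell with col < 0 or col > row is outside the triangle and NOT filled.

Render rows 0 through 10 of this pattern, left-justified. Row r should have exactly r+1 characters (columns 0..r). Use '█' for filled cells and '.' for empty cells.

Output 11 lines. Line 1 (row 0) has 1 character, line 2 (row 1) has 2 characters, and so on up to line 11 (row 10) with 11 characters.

r0=0: █
r1=1: ██
r2=10: █.█
r3=11: ████
r4=100: █...█
r5=101: ██..██
r6=110: █.█.█.█
r7=111: ████████
r8=1000: █.......█
r9=1001: ██......██
r10=1010: █.█.....█.█

Answer: █
██
█.█
████
█...█
██..██
█.█.█.█
████████
█.......█
██......██
█.█.....█.█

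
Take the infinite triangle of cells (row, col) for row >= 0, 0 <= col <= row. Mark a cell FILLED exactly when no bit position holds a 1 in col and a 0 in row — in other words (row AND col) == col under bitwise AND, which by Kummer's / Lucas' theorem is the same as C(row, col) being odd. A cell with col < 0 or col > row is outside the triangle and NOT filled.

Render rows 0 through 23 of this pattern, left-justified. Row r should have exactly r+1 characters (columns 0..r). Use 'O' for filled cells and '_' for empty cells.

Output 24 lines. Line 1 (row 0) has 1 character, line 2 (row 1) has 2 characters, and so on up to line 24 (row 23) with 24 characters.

Answer: O
OO
O_O
OOOO
O___O
OO__OO
O_O_O_O
OOOOOOOO
O_______O
OO______OO
O_O_____O_O
OOOO____OOOO
O___O___O___O
OO__OO__OO__OO
O_O_O_O_O_O_O_O
OOOOOOOOOOOOOOOO
O_______________O
OO______________OO
O_O_____________O_O
OOOO____________OOOO
O___O___________O___O
OO__OO__________OO__OO
O_O_O_O_________O_O_O_O
OOOOOOOO________OOOOOOOO

Derivation:
r0=0: O
r1=1: OO
r2=10: O_O
r3=11: OOOO
r4=100: O___O
r5=101: OO__OO
r6=110: O_O_O_O
r7=111: OOOOOOOO
r8=1000: O_______O
r9=1001: OO______OO
r10=1010: O_O_____O_O
r11=1011: OOOO____OOOO
r12=1100: O___O___O___O
r13=1101: OO__OO__OO__OO
r14=1110: O_O_O_O_O_O_O_O
r15=1111: OOOOOOOOOOOOOOOO
r16=10000: O_______________O
r17=10001: OO______________OO
r18=10010: O_O_____________O_O
r19=10011: OOOO____________OOOO
r20=10100: O___O___________O___O
r21=10101: OO__OO__________OO__OO
r22=10110: O_O_O_O_________O_O_O_O
r23=10111: OOOOOOOO________OOOOOOOO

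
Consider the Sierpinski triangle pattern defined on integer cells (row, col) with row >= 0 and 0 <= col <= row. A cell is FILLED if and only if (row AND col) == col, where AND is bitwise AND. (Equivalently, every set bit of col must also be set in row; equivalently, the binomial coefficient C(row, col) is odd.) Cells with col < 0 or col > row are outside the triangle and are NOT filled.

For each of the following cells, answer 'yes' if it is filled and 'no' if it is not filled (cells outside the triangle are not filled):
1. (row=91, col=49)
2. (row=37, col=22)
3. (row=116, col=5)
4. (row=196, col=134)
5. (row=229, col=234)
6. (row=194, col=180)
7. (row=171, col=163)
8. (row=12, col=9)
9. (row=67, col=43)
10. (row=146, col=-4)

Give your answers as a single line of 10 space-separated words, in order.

(91,49): row=0b1011011, col=0b110001, row AND col = 0b10001 = 17; 17 != 49 -> empty
(37,22): row=0b100101, col=0b10110, row AND col = 0b100 = 4; 4 != 22 -> empty
(116,5): row=0b1110100, col=0b101, row AND col = 0b100 = 4; 4 != 5 -> empty
(196,134): row=0b11000100, col=0b10000110, row AND col = 0b10000100 = 132; 132 != 134 -> empty
(229,234): col outside [0, 229] -> not filled
(194,180): row=0b11000010, col=0b10110100, row AND col = 0b10000000 = 128; 128 != 180 -> empty
(171,163): row=0b10101011, col=0b10100011, row AND col = 0b10100011 = 163; 163 == 163 -> filled
(12,9): row=0b1100, col=0b1001, row AND col = 0b1000 = 8; 8 != 9 -> empty
(67,43): row=0b1000011, col=0b101011, row AND col = 0b11 = 3; 3 != 43 -> empty
(146,-4): col outside [0, 146] -> not filled

Answer: no no no no no no yes no no no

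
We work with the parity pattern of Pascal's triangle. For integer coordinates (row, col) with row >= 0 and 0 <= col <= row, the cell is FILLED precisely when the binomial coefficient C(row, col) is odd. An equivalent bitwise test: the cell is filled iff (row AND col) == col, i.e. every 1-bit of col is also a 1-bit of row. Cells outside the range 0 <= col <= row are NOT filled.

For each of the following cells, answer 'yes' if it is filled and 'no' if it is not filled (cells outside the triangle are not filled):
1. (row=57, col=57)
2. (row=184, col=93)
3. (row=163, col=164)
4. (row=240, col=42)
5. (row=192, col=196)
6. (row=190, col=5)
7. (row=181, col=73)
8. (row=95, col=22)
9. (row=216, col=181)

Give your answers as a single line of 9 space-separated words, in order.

Answer: yes no no no no no no yes no

Derivation:
(57,57): row=0b111001, col=0b111001, row AND col = 0b111001 = 57; 57 == 57 -> filled
(184,93): row=0b10111000, col=0b1011101, row AND col = 0b11000 = 24; 24 != 93 -> empty
(163,164): col outside [0, 163] -> not filled
(240,42): row=0b11110000, col=0b101010, row AND col = 0b100000 = 32; 32 != 42 -> empty
(192,196): col outside [0, 192] -> not filled
(190,5): row=0b10111110, col=0b101, row AND col = 0b100 = 4; 4 != 5 -> empty
(181,73): row=0b10110101, col=0b1001001, row AND col = 0b1 = 1; 1 != 73 -> empty
(95,22): row=0b1011111, col=0b10110, row AND col = 0b10110 = 22; 22 == 22 -> filled
(216,181): row=0b11011000, col=0b10110101, row AND col = 0b10010000 = 144; 144 != 181 -> empty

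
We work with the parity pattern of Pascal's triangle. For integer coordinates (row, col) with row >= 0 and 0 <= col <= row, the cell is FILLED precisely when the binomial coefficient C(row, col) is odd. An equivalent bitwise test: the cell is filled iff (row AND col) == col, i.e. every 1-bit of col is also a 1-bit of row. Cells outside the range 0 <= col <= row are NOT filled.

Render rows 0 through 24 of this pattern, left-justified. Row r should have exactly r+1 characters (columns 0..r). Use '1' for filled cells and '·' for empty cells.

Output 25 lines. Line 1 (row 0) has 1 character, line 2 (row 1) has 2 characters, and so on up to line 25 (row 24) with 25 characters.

r0=0: 1
r1=1: 11
r2=10: 1·1
r3=11: 1111
r4=100: 1···1
r5=101: 11··11
r6=110: 1·1·1·1
r7=111: 11111111
r8=1000: 1·······1
r9=1001: 11······11
r10=1010: 1·1·····1·1
r11=1011: 1111····1111
r12=1100: 1···1···1···1
r13=1101: 11··11··11··11
r14=1110: 1·1·1·1·1·1·1·1
r15=1111: 1111111111111111
r16=10000: 1···············1
r17=10001: 11··············11
r18=10010: 1·1·············1·1
r19=10011: 1111············1111
r20=10100: 1···1···········1···1
r21=10101: 11··11··········11··11
r22=10110: 1·1·1·1·········1·1·1·1
r23=10111: 11111111········11111111
r24=11000: 1·······1·······1·······1

Answer: 1
11
1·1
1111
1···1
11··11
1·1·1·1
11111111
1·······1
11······11
1·1·····1·1
1111····1111
1···1···1···1
11··11··11··11
1·1·1·1·1·1·1·1
1111111111111111
1···············1
11··············11
1·1·············1·1
1111············1111
1···1···········1···1
11··11··········11··11
1·1·1·1·········1·1·1·1
11111111········11111111
1·······1·······1·······1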